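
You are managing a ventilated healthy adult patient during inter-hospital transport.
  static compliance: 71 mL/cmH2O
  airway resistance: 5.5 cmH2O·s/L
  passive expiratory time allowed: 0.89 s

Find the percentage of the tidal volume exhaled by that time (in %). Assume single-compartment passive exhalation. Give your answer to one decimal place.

89.8

τ = R × C = 5.5 × 71 mL/cmH2O = 5.5 × 0.071 L/cmH2O = 0.3905 s.
Passive exhalation: V(t)/V₀ = e^(−t/τ) = e^(−0.89/0.3905) = 0.1024.
Fraction exhaled = 1 − 0.1024 = 0.8976 → 89.76%.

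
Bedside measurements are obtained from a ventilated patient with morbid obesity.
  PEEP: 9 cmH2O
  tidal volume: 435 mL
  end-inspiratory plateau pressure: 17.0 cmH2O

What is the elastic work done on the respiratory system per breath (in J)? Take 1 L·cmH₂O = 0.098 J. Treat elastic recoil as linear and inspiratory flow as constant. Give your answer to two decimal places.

0.17

Elastic work ≈ ½ × (Pplat − PEEP) × Vt = 0.5 × (17.0 − 9) × 0.435 L = 0.5 × 8.0 × 0.435 = 1.74 L·cmH2O.
× 0.098 J/(L·cmH2O) → 0.1705 J.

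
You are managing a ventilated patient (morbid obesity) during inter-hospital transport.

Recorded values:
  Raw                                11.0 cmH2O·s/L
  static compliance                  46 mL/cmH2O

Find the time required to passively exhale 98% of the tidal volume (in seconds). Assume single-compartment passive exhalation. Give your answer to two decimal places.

1.98

τ = R × C = 11.0 × 46 mL/cmH2O = 11.0 × 0.046 L/cmH2O = 0.506 s.
Exhaled fraction f = 1 − e^(−t/τ) → t = −τ·ln(1 − f) = −0.506·ln(0.02) = 1.979 s.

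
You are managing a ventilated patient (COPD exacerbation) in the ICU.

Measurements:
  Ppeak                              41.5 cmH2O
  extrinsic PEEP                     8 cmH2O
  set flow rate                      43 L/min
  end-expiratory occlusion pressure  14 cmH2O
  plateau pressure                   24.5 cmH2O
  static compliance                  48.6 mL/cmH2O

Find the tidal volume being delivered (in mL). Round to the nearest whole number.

End-expiratory occlusion gives total PEEP = 14 cmH2O (intrinsic PEEP = 14 − 8 = 6). Use total PEEP for the elastic gradient.
Vt = Cstat × (Pplat − PEEPtotal) = 48.6 × (24.5 − 14) = 48.6 × 10.5 = 510.3 mL.

510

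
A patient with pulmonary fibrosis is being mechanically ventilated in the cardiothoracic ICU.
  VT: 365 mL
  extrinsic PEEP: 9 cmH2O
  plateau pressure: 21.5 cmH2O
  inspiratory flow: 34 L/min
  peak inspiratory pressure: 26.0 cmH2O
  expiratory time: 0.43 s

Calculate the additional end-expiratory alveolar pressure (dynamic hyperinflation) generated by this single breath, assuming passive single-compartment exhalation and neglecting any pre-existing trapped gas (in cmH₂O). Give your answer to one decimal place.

Flow: 34 L/min ÷ 60 = 0.5667 L/s.
R = (PIP − Pplat)/V̇ = (26.0 − 21.5) / 0.5667 = 4.5/0.5667 = 7.941 cmH2O·s/L.
C = Vt/(Pplat − PEEP) = 365.0 / (21.5 − 9) = 365.0/12.5 = 29.2 mL/cmH2O.
τ = R × C = 7.941 × 0.0292 L/cmH2O = 0.2319 s.
Fraction remaining = e^(−Te/τ) = e^(−0.43/0.2319) = 0.1566; trapped volume = 365.0 × 0.1566 = 57.159 mL.
Additional alveolar pressure from trapping ≈ V_trapped / C = 57.159 / 29.2 = 1.958 cmH2O.

2.0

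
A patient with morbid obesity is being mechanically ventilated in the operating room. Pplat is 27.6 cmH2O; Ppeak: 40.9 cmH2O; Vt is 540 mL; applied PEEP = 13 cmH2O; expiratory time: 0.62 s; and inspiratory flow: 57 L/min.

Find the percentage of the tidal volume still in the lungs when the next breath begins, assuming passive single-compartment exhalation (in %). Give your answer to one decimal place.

Flow: 57 L/min ÷ 60 = 0.95 L/s.
R = (PIP − Pplat)/V̇ = (40.9 − 27.6) / 0.95 = 13.3/0.95 = 14.0 cmH2O·s/L.
C = Vt/(Pplat − PEEP) = 540.0 / (27.6 − 13) = 540.0/14.6 = 36.986 mL/cmH2O.
τ = R × C = 14.0 × 0.03699 L/cmH2O = 0.5179 s.
Fraction remaining at end-expiration = e^(−Te/τ) = e^(−0.62/0.5179) = 0.3021 → 30.21%.

30.2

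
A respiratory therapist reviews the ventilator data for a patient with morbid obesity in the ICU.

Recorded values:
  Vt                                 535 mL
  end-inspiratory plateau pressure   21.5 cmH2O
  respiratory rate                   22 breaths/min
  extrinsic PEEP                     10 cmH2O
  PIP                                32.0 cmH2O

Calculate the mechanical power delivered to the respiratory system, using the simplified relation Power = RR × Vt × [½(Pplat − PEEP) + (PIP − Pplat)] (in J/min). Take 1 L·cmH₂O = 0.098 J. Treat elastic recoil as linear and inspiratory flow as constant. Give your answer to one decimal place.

Per-breath work = Vt × [½(Pplat−PEEP) + (PIP−Pplat)] = 0.535 × [0.5×11.5 + 10.5] = 0.535 × 16.25 = 8.694 L·cmH2O.
Power = 22 × 8.694 = 191.27 L·cmH2O/min.
× 0.098 J/(L·cmH2O) → 18.744 J/min.

18.7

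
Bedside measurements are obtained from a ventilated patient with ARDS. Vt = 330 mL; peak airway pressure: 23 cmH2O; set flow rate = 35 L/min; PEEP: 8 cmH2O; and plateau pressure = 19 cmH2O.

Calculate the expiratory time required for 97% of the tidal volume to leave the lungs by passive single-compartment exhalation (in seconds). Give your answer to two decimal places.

0.72

Flow: 35 L/min ÷ 60 = 0.5833 L/s.
R = (PIP − Pplat)/V̇ = (23 − 19) / 0.5833 = 4.0/0.5833 = 6.858 cmH2O·s/L.
C = Vt/(Pplat − PEEP) = 330.0 / (19 − 8) = 330.0/11.0 = 30.0 mL/cmH2O.
τ = R × C = 6.858 × 0.03 L/cmH2O = 0.2057 s.
t = −τ·ln(1 − 0.97) = −0.2057·ln(0.03) = 0.7213 s.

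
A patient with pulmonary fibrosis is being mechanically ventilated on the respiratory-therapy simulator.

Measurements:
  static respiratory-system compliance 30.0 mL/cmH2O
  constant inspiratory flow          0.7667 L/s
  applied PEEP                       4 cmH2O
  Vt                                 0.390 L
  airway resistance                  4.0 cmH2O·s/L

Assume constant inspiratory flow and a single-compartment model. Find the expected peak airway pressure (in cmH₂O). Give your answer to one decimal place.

20.1

Equation of motion (constant flow): PIP = Vt/C + R·V̇ + PEEP.
PIP = 390/30.0 + 4.0×0.7667 + 4 = 13.0 + 3.067 + 4 = 20.067 cmH2O.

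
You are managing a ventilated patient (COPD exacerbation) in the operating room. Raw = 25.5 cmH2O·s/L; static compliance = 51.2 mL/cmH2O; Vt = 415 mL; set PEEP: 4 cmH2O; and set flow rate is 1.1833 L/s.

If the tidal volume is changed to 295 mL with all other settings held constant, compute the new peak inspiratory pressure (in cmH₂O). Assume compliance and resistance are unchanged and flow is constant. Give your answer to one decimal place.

39.9

PIP = Vt/C + R·V̇ + PEEP (constant-flow equation of motion).
Only the elastic term changes: ΔPIP = ΔVt / C = (295 − 415) / 51.2 = -2.344 cmH2O.
Original PIP = 415/51.2 + 25.5×1.1833 + 4 = 42.28 cmH2O; new PIP = 42.28 + (-2.344) = 39.936 cmH2O.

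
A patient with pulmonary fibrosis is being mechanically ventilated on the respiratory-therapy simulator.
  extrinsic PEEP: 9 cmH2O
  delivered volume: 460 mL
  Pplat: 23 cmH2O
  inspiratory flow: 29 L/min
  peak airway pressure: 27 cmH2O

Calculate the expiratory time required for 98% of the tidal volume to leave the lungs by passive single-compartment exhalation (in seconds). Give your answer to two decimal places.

Flow: 29 L/min ÷ 60 = 0.4833 L/s.
R = (PIP − Pplat)/V̇ = (27 − 23) / 0.4833 = 4.0/0.4833 = 8.276 cmH2O·s/L.
C = Vt/(Pplat − PEEP) = 460.0 / (23 − 9) = 460.0/14.0 = 32.857 mL/cmH2O.
τ = R × C = 8.276 × 0.03286 L/cmH2O = 0.2719 s.
t = −τ·ln(1 − 0.98) = −0.2719·ln(0.02) = 1.064 s.

1.06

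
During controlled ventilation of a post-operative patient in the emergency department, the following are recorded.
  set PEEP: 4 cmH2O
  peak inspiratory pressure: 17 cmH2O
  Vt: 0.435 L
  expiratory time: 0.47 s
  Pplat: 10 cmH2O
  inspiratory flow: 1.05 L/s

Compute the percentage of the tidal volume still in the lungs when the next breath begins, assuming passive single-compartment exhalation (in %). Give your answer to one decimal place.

37.8

R = (PIP − Pplat)/V̇ = (17 − 10) / 1.05 = 7.0/1.05 = 6.667 cmH2O·s/L.
C = Vt/(Pplat − PEEP) = 435.0 / (10 − 4) = 435.0/6.0 = 72.5 mL/cmH2O.
τ = R × C = 6.667 × 0.0725 L/cmH2O = 0.4834 s.
Fraction remaining at end-expiration = e^(−Te/τ) = e^(−0.47/0.4834) = 0.3782 → 37.82%.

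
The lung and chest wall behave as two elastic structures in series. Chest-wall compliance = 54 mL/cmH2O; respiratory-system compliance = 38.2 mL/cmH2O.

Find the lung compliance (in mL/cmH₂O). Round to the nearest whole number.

1/CL = 1/Crs − 1/Ccw.
1/CL = 1/38.2 − 1/54 = 0.007659.
CL = 130.57 mL/cmH2O.

131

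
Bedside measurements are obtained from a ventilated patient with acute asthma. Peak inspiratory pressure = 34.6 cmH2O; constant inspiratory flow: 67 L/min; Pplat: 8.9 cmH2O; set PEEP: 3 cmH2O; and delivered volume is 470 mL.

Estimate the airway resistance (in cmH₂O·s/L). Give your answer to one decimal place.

23.0

Flow: 67 L/min ÷ 60 = 1.1167 L/s.
Raw = (PIP − Pplat) / flow = (34.6 − 8.9) / 1.1167 = 25.7 / 1.1167 = 23.014 cmH2O·s/L.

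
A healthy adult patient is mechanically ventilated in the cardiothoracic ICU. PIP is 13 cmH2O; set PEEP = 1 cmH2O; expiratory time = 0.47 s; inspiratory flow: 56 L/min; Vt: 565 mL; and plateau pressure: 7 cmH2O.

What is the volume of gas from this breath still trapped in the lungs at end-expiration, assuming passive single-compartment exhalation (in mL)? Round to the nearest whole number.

Flow: 56 L/min ÷ 60 = 0.9333 L/s.
R = (PIP − Pplat)/V̇ = (13 − 7) / 0.9333 = 6.0/0.9333 = 6.429 cmH2O·s/L.
C = Vt/(Pplat − PEEP) = 565.0 / (7 − 1) = 565.0/6.0 = 94.167 mL/cmH2O.
τ = R × C = 6.429 × 0.09417 L/cmH2O = 0.6054 s.
Fraction remaining = e^(−Te/τ) = e^(−0.47/0.6054) = 0.4601.
Trapped volume = 565.0 × 0.4601 = 259.96 mL.

260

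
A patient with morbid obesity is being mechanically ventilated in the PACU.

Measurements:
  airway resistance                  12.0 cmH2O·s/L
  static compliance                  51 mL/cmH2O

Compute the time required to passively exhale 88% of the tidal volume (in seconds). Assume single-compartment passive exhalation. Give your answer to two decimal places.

τ = R × C = 12.0 × 51 mL/cmH2O = 12.0 × 0.051 L/cmH2O = 0.612 s.
Exhaled fraction f = 1 − e^(−t/τ) → t = −τ·ln(1 − f) = −0.612·ln(0.12) = 1.298 s.

1.30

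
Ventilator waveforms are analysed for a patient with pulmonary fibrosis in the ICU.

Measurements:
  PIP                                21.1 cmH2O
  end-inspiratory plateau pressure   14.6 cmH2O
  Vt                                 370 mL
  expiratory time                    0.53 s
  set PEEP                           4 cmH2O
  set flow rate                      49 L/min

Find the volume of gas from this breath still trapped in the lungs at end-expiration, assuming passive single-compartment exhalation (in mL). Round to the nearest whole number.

55

Flow: 49 L/min ÷ 60 = 0.8167 L/s.
R = (PIP − Pplat)/V̇ = (21.1 − 14.6) / 0.8167 = 6.5/0.8167 = 7.959 cmH2O·s/L.
C = Vt/(Pplat − PEEP) = 370.0 / (14.6 − 4) = 370.0/10.6 = 34.906 mL/cmH2O.
τ = R × C = 7.959 × 0.03491 L/cmH2O = 0.2778 s.
Fraction remaining = e^(−Te/τ) = e^(−0.53/0.2778) = 0.1484.
Trapped volume = 370.0 × 0.1484 = 54.908 mL.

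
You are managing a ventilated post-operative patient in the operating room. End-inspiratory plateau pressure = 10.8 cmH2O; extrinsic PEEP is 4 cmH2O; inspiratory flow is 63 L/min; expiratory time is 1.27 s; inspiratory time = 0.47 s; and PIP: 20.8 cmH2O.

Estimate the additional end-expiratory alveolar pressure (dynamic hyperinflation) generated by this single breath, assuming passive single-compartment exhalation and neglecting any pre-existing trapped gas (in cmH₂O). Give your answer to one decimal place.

Flow: 63 L/min ÷ 60 = 1.05 L/s.
Vt = flow × Ti = 1.05 L/s × 0.47 s × 1000 mL/L = 493.5 mL.
R = (PIP − Pplat)/V̇ = (20.8 − 10.8) / 1.05 = 10.0/1.05 = 9.524 cmH2O·s/L.
C = Vt/(Pplat − PEEP) = 493.5 / (10.8 − 4) = 493.5/6.8 = 72.574 mL/cmH2O.
τ = R × C = 9.524 × 0.07257 L/cmH2O = 0.6912 s.
Fraction remaining = e^(−Te/τ) = e^(−1.27/0.6912) = 0.1592; trapped volume = 493.5 × 0.1592 = 78.565 mL.
Additional alveolar pressure from trapping ≈ V_trapped / C = 78.565 / 72.574 = 1.083 cmH2O.

1.1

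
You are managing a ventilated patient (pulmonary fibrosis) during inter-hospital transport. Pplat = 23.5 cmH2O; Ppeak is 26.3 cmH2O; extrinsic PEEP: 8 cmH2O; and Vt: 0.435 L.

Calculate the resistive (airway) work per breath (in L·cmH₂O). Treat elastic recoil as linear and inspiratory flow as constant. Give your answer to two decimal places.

With constant inspiratory flow the resistive pressure is constant at PIP − Pplat = 26.3 − 23.5 = 2.8 cmH2O, so resistive work = 2.8 × 0.435 = 1.218 L·cmH2O.

1.22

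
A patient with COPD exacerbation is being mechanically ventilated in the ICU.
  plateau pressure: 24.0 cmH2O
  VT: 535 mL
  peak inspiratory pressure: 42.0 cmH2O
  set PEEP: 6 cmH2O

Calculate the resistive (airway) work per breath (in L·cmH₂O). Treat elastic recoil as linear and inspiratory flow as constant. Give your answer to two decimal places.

9.63

With constant inspiratory flow the resistive pressure is constant at PIP − Pplat = 42.0 − 24.0 = 18.0 cmH2O, so resistive work = 18.0 × 0.535 = 9.63 L·cmH2O.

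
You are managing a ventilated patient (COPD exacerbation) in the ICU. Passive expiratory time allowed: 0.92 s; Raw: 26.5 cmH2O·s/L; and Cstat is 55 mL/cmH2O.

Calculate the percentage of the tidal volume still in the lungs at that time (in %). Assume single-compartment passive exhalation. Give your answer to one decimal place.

53.2

τ = R × C = 26.5 × 55 mL/cmH2O = 26.5 × 0.055 L/cmH2O = 1.458 s.
Passive exhalation: V(t)/V₀ = e^(−t/τ) = e^(−0.92/1.458) = 0.5321.
Fraction remaining = 0.5321 → 53.21%.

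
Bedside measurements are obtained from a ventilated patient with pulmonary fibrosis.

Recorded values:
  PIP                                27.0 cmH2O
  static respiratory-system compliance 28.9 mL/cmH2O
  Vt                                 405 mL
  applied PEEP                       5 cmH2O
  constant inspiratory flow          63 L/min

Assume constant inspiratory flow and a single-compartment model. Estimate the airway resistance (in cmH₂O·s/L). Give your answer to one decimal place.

Flow: 63 L/min ÷ 60 = 1.05 L/s.
Equation of motion (constant flow): PIP = Vt/C + R·V̇ + PEEP.
R·V̇ = PIP − Vt/C − PEEP = 27.0 − 405/28.9 − 5 = 27.0 − 14.014 − 5 = 7.986 cmH2O.
R = 7.986 / 1.05 = 7.606 cmH2O·s/L.

7.6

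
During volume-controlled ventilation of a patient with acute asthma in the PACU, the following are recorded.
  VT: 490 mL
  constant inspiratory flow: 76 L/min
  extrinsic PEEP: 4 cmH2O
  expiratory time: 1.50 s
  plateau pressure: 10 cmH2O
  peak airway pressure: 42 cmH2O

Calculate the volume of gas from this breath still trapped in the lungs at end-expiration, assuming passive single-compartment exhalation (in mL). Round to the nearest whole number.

237

Flow: 76 L/min ÷ 60 = 1.2667 L/s.
R = (PIP − Pplat)/V̇ = (42 − 10) / 1.2667 = 32.0/1.2667 = 25.262 cmH2O·s/L.
C = Vt/(Pplat − PEEP) = 490.0 / (10 − 4) = 490.0/6.0 = 81.667 mL/cmH2O.
τ = R × C = 25.262 × 0.08167 L/cmH2O = 2.063 s.
Fraction remaining = e^(−Te/τ) = e^(−1.50/2.063) = 0.4833.
Trapped volume = 490.0 × 0.4833 = 236.82 mL.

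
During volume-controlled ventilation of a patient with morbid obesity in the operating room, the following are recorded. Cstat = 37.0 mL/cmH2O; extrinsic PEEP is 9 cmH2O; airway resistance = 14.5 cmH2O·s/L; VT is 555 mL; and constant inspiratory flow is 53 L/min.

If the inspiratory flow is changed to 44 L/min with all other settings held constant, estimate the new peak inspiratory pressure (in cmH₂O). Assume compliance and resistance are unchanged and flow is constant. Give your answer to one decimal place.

Flow: 53 L/min ÷ 60 = 0.8833 L/s.
New flow: 44 L/min ÷ 60 = 0.7333 L/s.
PIP = Vt/C + R·V̇ + PEEP (constant-flow equation of motion).
Only the resistive term changes: ΔPIP = R × ΔV̇ = 14.5 × (0.7333 − 0.8833) = 14.5 × -0.15 = -2.175 cmH2O.
Original PIP = 555/37.0 + 14.5×0.8833 + 9 = 36.808 cmH2O; new PIP = 36.808 + (-2.175) = 34.633 cmH2O.

34.6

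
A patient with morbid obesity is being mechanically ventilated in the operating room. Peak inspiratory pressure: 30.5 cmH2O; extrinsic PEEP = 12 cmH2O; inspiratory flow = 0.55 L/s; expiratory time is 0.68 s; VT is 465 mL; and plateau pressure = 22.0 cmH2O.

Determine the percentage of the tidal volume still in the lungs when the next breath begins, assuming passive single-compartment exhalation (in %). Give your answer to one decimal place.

38.8

R = (PIP − Pplat)/V̇ = (30.5 − 22.0) / 0.55 = 8.5/0.55 = 15.455 cmH2O·s/L.
C = Vt/(Pplat − PEEP) = 465.0 / (22.0 − 12) = 465.0/10.0 = 46.5 mL/cmH2O.
τ = R × C = 15.455 × 0.0465 L/cmH2O = 0.7187 s.
Fraction remaining at end-expiration = e^(−Te/τ) = e^(−0.68/0.7187) = 0.3882 → 38.82%.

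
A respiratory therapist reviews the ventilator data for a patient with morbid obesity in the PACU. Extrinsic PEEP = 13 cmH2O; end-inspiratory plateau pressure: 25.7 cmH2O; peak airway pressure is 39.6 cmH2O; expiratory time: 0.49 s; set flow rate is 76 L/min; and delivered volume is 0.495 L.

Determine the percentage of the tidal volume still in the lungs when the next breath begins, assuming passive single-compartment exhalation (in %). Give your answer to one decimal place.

Flow: 76 L/min ÷ 60 = 1.2667 L/s.
R = (PIP − Pplat)/V̇ = (39.6 − 25.7) / 1.2667 = 13.9/1.2667 = 10.973 cmH2O·s/L.
C = Vt/(Pplat − PEEP) = 495.0 / (25.7 − 13) = 495.0/12.7 = 38.976 mL/cmH2O.
τ = R × C = 10.973 × 0.03898 L/cmH2O = 0.4277 s.
Fraction remaining at end-expiration = e^(−Te/τ) = e^(−0.49/0.4277) = 0.318 → 31.8%.

31.8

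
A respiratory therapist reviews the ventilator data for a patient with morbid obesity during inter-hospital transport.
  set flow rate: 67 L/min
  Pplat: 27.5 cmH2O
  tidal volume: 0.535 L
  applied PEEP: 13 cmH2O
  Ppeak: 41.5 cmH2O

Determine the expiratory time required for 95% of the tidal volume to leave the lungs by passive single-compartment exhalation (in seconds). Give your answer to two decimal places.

1.39

Flow: 67 L/min ÷ 60 = 1.1167 L/s.
R = (PIP − Pplat)/V̇ = (41.5 − 27.5) / 1.1167 = 14.0/1.1167 = 12.537 cmH2O·s/L.
C = Vt/(Pplat − PEEP) = 535.0 / (27.5 − 13) = 535.0/14.5 = 36.897 mL/cmH2O.
τ = R × C = 12.537 × 0.0369 L/cmH2O = 0.4626 s.
t = −τ·ln(1 − 0.95) = −0.4626·ln(0.05) = 1.386 s.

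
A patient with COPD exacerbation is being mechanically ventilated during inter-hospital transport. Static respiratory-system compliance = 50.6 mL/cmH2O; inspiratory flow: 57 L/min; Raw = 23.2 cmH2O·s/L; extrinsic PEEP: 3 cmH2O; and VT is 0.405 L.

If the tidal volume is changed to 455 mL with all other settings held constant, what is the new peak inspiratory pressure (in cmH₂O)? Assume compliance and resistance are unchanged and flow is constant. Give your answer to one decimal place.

34.0

Flow: 57 L/min ÷ 60 = 0.95 L/s.
PIP = Vt/C + R·V̇ + PEEP (constant-flow equation of motion).
Only the elastic term changes: ΔPIP = ΔVt / C = (455 − 405) / 50.6 = 0.9881 cmH2O.
Original PIP = 405/50.6 + 23.2×0.95 + 3 = 33.044 cmH2O; new PIP = 33.044 + (0.9881) = 34.032 cmH2O.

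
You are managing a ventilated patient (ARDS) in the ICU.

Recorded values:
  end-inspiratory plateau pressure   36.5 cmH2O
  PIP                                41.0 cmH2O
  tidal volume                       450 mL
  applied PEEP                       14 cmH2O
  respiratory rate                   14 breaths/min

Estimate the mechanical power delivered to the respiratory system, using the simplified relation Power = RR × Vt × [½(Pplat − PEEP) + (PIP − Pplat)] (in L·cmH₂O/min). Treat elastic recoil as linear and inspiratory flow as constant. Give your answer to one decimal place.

Per-breath work = Vt × [½(Pplat−PEEP) + (PIP−Pplat)] = 0.450 × [0.5×22.5 + 4.5] = 0.450 × 15.75 = 7.088 L·cmH2O.
Power = 14 × 7.088 = 99.232 L·cmH2O/min.

99.2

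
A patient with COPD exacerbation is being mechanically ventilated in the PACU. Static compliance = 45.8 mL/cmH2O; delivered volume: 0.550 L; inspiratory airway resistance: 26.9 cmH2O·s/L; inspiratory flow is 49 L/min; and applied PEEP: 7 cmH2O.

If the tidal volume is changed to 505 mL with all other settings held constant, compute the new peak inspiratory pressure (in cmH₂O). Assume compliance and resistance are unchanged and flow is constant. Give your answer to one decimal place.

40.0

Flow: 49 L/min ÷ 60 = 0.8167 L/s.
PIP = Vt/C + R·V̇ + PEEP (constant-flow equation of motion).
Only the elastic term changes: ΔPIP = ΔVt / C = (505 − 550) / 45.8 = -0.9825 cmH2O.
Original PIP = 550/45.8 + 26.9×0.8167 + 7 = 40.978 cmH2O; new PIP = 40.978 + (-0.9825) = 39.996 cmH2O.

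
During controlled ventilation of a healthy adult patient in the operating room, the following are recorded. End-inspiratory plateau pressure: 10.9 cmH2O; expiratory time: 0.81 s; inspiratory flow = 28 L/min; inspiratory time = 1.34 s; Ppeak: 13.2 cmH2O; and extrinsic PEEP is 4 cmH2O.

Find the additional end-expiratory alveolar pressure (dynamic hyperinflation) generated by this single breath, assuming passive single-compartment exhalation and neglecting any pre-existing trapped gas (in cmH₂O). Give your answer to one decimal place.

Flow: 28 L/min ÷ 60 = 0.4667 L/s.
Vt = flow × Ti = 0.4667 L/s × 1.34 s × 1000 mL/L = 625.38 mL.
R = (PIP − Pplat)/V̇ = (13.2 − 10.9) / 0.4667 = 2.3/0.4667 = 4.928 cmH2O·s/L.
C = Vt/(Pplat − PEEP) = 625.38 / (10.9 − 4) = 625.38/6.9 = 90.635 mL/cmH2O.
τ = R × C = 4.928 × 0.09064 L/cmH2O = 0.4467 s.
Fraction remaining = e^(−Te/τ) = e^(−0.81/0.4467) = 0.1631; trapped volume = 625.38 × 0.1631 = 102.0 mL.
Additional alveolar pressure from trapping ≈ V_trapped / C = 102.0 / 90.635 = 1.125 cmH2O.

1.1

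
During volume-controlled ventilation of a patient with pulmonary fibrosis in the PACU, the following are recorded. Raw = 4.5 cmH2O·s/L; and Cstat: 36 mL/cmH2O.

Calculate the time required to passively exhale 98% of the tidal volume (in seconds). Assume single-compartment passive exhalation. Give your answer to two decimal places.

0.63

τ = R × C = 4.5 × 36 mL/cmH2O = 4.5 × 0.036 L/cmH2O = 0.162 s.
Exhaled fraction f = 1 − e^(−t/τ) → t = −τ·ln(1 − f) = −0.162·ln(0.02) = 0.6337 s.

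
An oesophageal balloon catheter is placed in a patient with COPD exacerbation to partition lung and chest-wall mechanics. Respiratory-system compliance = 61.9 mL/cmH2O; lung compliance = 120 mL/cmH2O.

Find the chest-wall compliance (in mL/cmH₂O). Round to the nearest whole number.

1/Ccw = 1/Crs − 1/CL.
1/Ccw = 1/61.9 − 1/120 = 0.007822.
Ccw = 127.84 mL/cmH2O.

128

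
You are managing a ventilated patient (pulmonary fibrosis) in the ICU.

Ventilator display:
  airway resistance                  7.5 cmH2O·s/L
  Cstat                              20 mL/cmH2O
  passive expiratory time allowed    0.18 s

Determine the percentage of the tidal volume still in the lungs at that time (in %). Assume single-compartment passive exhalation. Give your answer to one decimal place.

30.1

τ = R × C = 7.5 × 20 mL/cmH2O = 7.5 × 0.020 L/cmH2O = 0.15 s.
Passive exhalation: V(t)/V₀ = e^(−t/τ) = e^(−0.18/0.15) = 0.3012.
Fraction remaining = 0.3012 → 30.12%.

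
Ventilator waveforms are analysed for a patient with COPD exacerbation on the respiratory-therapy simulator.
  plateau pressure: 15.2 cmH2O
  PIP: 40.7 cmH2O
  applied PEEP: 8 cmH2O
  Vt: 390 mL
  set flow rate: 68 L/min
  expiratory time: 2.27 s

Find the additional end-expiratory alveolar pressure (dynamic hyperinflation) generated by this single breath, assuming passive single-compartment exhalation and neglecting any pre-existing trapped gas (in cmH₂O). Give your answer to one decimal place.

Flow: 68 L/min ÷ 60 = 1.1333 L/s.
R = (PIP − Pplat)/V̇ = (40.7 − 15.2) / 1.1333 = 25.5/1.1333 = 22.501 cmH2O·s/L.
C = Vt/(Pplat − PEEP) = 390.0 / (15.2 − 8) = 390.0/7.2 = 54.167 mL/cmH2O.
τ = R × C = 22.501 × 0.05417 L/cmH2O = 1.219 s.
Fraction remaining = e^(−Te/τ) = e^(−2.27/1.219) = 0.1553; trapped volume = 390.0 × 0.1553 = 60.567 mL.
Additional alveolar pressure from trapping ≈ V_trapped / C = 60.567 / 54.167 = 1.118 cmH2O.

1.1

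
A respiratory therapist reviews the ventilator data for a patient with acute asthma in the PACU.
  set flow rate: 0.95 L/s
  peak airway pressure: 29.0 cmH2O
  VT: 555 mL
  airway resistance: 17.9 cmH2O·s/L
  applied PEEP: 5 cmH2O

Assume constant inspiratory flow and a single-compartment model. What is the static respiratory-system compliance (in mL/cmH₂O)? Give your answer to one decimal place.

79.3

Equation of motion (constant flow): PIP = Vt/C + R·V̇ + PEEP.
Vt/C = PIP − R·V̇ − PEEP = 29.0 − 17.9×0.95 − 5 = 29.0 − 17.005 − 5 = 6.995 cmH2O.
C = Vt / 6.995 = 555 / 6.995 = 79.342 mL/cmH2O.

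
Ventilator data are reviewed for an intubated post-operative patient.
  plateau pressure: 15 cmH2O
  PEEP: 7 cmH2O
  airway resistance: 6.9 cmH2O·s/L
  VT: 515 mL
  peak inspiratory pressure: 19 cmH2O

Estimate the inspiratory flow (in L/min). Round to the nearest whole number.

35

flow = (PIP − Pplat) / Raw = (19 − 15) / 6.9 = 0.5797 L/s × 60 = 34.782 L/min.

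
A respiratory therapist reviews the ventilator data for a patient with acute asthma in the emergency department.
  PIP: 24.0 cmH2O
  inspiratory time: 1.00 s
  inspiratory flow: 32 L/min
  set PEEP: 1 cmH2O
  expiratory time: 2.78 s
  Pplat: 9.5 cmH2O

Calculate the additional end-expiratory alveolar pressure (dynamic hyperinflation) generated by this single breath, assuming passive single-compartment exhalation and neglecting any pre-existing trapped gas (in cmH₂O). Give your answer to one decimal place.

1.7

Flow: 32 L/min ÷ 60 = 0.5333 L/s.
Vt = flow × Ti = 0.5333 L/s × 1.00 s × 1000 mL/L = 533.3 mL.
R = (PIP − Pplat)/V̇ = (24.0 − 9.5) / 0.5333 = 14.5/0.5333 = 27.189 cmH2O·s/L.
C = Vt/(Pplat − PEEP) = 533.3 / (9.5 − 1) = 533.3/8.5 = 62.741 mL/cmH2O.
τ = R × C = 27.189 × 0.06274 L/cmH2O = 1.706 s.
Fraction remaining = e^(−Te/τ) = e^(−2.78/1.706) = 0.196; trapped volume = 533.3 × 0.196 = 104.53 mL.
Additional alveolar pressure from trapping ≈ V_trapped / C = 104.53 / 62.741 = 1.666 cmH2O.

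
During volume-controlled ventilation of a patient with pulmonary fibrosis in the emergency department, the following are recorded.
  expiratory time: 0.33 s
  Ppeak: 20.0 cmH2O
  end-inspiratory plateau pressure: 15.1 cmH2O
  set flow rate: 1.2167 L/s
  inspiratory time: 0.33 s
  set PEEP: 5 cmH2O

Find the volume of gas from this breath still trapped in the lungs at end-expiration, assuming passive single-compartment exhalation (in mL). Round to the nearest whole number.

Vt = flow × Ti = 1.2167 L/s × 0.33 s × 1000 mL/L = 401.51 mL.
R = (PIP − Pplat)/V̇ = (20.0 − 15.1) / 1.2167 = 4.9/1.2167 = 4.027 cmH2O·s/L.
C = Vt/(Pplat − PEEP) = 401.51 / (15.1 − 5) = 401.51/10.1 = 39.753 mL/cmH2O.
τ = R × C = 4.027 × 0.03975 L/cmH2O = 0.1601 s.
Fraction remaining = e^(−Te/τ) = e^(−0.33/0.1601) = 0.1273.
Trapped volume = 401.51 × 0.1273 = 51.112 mL.

51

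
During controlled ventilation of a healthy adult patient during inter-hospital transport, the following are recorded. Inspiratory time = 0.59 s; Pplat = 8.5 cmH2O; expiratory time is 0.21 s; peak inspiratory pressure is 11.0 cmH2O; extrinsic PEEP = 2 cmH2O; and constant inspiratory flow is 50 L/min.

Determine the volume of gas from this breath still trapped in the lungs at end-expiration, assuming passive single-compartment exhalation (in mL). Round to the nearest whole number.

Flow: 50 L/min ÷ 60 = 0.8333 L/s.
Vt = flow × Ti = 0.8333 L/s × 0.59 s × 1000 mL/L = 491.65 mL.
R = (PIP − Pplat)/V̇ = (11.0 − 8.5) / 0.8333 = 2.5/0.8333 = 3.0 cmH2O·s/L.
C = Vt/(Pplat − PEEP) = 491.65 / (8.5 − 2) = 491.65/6.5 = 75.638 mL/cmH2O.
τ = R × C = 3.0 × 0.07564 L/cmH2O = 0.2269 s.
Fraction remaining = e^(−Te/τ) = e^(−0.21/0.2269) = 0.3963.
Trapped volume = 491.65 × 0.3963 = 194.84 mL.

195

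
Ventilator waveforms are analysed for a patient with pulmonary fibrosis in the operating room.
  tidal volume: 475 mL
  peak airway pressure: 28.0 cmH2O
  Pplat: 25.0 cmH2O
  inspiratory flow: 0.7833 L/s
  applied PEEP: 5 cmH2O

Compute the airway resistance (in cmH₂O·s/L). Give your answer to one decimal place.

3.8

Raw = (PIP − Pplat) / flow = (28.0 − 25.0) / 0.7833 = 3.0 / 0.7833 = 3.83 cmH2O·s/L.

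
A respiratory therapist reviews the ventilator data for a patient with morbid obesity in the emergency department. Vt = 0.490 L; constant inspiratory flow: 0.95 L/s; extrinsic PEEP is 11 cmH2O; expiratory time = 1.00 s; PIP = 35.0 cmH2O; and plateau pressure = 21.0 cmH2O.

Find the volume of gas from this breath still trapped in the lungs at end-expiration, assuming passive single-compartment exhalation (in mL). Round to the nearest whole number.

123

R = (PIP − Pplat)/V̇ = (35.0 − 21.0) / 0.95 = 14.0/0.95 = 14.737 cmH2O·s/L.
C = Vt/(Pplat − PEEP) = 490.0 / (21.0 − 11) = 490.0/10.0 = 49.0 mL/cmH2O.
τ = R × C = 14.737 × 0.049 L/cmH2O = 0.7221 s.
Fraction remaining = e^(−Te/τ) = e^(−1.00/0.7221) = 0.2504.
Trapped volume = 490.0 × 0.2504 = 122.7 mL.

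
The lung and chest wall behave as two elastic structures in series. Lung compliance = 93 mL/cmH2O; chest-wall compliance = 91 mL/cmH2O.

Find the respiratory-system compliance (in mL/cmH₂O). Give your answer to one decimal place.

46.0

Lung and chest wall are elastances in series: 1/Crs = 1/CL + 1/Ccw.
1/Crs = 1/93 + 1/91 = 0.02174.
Crs = 45.998 mL/cmH2O.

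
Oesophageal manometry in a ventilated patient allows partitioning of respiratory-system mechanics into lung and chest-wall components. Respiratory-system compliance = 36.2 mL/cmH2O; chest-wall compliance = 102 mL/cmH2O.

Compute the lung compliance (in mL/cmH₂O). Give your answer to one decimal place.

1/CL = 1/Crs − 1/Ccw.
1/CL = 1/36.2 − 1/102 = 0.01782.
CL = 56.117 mL/cmH2O.

56.1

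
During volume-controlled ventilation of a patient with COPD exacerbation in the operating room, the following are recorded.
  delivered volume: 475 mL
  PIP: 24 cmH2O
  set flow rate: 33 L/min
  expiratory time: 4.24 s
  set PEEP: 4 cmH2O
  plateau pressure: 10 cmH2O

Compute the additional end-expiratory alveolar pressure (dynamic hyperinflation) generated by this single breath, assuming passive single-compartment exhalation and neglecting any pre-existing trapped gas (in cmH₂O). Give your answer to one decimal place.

Flow: 33 L/min ÷ 60 = 0.55 L/s.
R = (PIP − Pplat)/V̇ = (24 − 10) / 0.55 = 14.0/0.55 = 25.455 cmH2O·s/L.
C = Vt/(Pplat − PEEP) = 475.0 / (10 − 4) = 475.0/6.0 = 79.167 mL/cmH2O.
τ = R × C = 25.455 × 0.07917 L/cmH2O = 2.015 s.
Fraction remaining = e^(−Te/τ) = e^(−4.24/2.015) = 0.1219; trapped volume = 475.0 × 0.1219 = 57.903 mL.
Additional alveolar pressure from trapping ≈ V_trapped / C = 57.903 / 79.167 = 0.7314 cmH2O.

0.7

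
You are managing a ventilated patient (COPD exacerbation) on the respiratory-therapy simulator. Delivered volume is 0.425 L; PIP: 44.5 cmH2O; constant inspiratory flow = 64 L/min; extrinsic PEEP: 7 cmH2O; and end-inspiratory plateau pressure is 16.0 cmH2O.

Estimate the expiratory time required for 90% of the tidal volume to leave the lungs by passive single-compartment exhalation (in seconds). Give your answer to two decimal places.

Flow: 64 L/min ÷ 60 = 1.0667 L/s.
R = (PIP − Pplat)/V̇ = (44.5 − 16.0) / 1.0667 = 28.5/1.0667 = 26.718 cmH2O·s/L.
C = Vt/(Pplat − PEEP) = 425.0 / (16.0 − 7) = 425.0/9.0 = 47.222 mL/cmH2O.
τ = R × C = 26.718 × 0.04722 L/cmH2O = 1.262 s.
t = −τ·ln(1 − 0.90) = −1.262·ln(0.1) = 2.906 s.

2.91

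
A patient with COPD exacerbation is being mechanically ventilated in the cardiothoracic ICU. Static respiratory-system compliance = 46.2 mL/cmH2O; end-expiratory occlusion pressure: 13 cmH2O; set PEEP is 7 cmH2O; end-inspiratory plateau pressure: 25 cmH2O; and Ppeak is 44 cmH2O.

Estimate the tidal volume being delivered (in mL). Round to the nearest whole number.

554

End-expiratory occlusion gives total PEEP = 13 cmH2O (intrinsic PEEP = 13 − 7 = 6). Use total PEEP for the elastic gradient.
Vt = Cstat × (Pplat − PEEPtotal) = 46.2 × (25 − 13) = 46.2 × 12.0 = 554.4 mL.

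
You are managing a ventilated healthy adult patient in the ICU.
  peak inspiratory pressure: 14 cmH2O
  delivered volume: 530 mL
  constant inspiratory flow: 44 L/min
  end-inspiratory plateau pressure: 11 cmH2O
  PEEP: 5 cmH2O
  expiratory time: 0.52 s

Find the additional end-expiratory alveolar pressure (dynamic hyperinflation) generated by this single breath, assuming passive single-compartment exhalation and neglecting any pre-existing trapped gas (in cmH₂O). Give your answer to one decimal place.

Flow: 44 L/min ÷ 60 = 0.7333 L/s.
R = (PIP − Pplat)/V̇ = (14 − 11) / 0.7333 = 3.0/0.7333 = 4.091 cmH2O·s/L.
C = Vt/(Pplat − PEEP) = 530.0 / (11 − 5) = 530.0/6.0 = 88.333 mL/cmH2O.
τ = R × C = 4.091 × 0.08833 L/cmH2O = 0.3614 s.
Fraction remaining = e^(−Te/τ) = e^(−0.52/0.3614) = 0.2372; trapped volume = 530.0 × 0.2372 = 125.72 mL.
Additional alveolar pressure from trapping ≈ V_trapped / C = 125.72 / 88.333 = 1.423 cmH2O.

1.4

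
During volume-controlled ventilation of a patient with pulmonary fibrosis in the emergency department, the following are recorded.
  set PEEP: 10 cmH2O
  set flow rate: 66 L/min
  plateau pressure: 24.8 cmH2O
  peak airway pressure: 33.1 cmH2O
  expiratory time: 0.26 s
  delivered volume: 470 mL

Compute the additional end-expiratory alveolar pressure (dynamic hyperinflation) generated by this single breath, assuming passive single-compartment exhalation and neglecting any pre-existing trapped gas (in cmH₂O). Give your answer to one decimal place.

5.0

Flow: 66 L/min ÷ 60 = 1.1 L/s.
R = (PIP − Pplat)/V̇ = (33.1 − 24.8) / 1.1 = 8.3/1.1 = 7.545 cmH2O·s/L.
C = Vt/(Pplat − PEEP) = 470.0 / (24.8 − 10) = 470.0/14.8 = 31.757 mL/cmH2O.
τ = R × C = 7.545 × 0.03176 L/cmH2O = 0.2396 s.
Fraction remaining = e^(−Te/τ) = e^(−0.26/0.2396) = 0.3379; trapped volume = 470.0 × 0.3379 = 158.81 mL.
Additional alveolar pressure from trapping ≈ V_trapped / C = 158.81 / 31.757 = 5.001 cmH2O.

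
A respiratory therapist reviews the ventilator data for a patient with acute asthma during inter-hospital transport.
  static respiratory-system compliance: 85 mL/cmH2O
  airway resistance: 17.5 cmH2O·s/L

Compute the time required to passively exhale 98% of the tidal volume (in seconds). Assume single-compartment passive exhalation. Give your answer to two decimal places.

τ = R × C = 17.5 × 85 mL/cmH2O = 17.5 × 0.085 L/cmH2O = 1.488 s.
Exhaled fraction f = 1 − e^(−t/τ) → t = −τ·ln(1 − f) = −1.488·ln(0.02) = 5.821 s.

5.82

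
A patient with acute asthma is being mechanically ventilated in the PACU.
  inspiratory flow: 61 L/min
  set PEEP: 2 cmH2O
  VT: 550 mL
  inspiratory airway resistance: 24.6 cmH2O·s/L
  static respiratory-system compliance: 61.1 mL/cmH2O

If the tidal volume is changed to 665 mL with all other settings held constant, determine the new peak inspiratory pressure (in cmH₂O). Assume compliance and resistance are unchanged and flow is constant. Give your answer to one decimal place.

Flow: 61 L/min ÷ 60 = 1.0167 L/s.
PIP = Vt/C + R·V̇ + PEEP (constant-flow equation of motion).
Only the elastic term changes: ΔPIP = ΔVt / C = (665 − 550) / 61.1 = 1.882 cmH2O.
Original PIP = 550/61.1 + 24.6×1.0167 + 2 = 36.012 cmH2O; new PIP = 36.012 + (1.882) = 37.894 cmH2O.

37.9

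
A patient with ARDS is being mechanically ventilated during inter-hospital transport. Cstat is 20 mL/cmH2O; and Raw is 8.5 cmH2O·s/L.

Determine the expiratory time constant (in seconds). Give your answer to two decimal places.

0.17

τ = R × C = 8.5 × 20 mL/cmH2O = 8.5 × 0.020 L/cmH2O = 0.17 s.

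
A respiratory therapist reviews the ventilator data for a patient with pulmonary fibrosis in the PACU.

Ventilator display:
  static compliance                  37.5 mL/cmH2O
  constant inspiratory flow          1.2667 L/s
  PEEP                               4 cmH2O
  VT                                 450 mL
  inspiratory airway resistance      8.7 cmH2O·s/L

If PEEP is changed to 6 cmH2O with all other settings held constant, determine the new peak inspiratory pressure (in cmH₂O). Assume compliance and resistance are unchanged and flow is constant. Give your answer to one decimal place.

PIP = Vt/C + R·V̇ + PEEP (constant-flow equation of motion).
Only the baseline term changes: ΔPIP = ΔPEEP = 6 − 4 = 2.0 cmH2O.
Original PIP = 450/37.5 + 8.7×1.2667 + 4 = 27.02 cmH2O; new PIP = 27.02 + (2.0) = 29.02 cmH2O.

29.0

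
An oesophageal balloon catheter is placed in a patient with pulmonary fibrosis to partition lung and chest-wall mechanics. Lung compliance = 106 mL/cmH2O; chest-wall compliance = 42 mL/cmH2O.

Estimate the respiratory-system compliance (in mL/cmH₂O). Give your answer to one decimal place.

30.1

Lung and chest wall are elastances in series: 1/Crs = 1/CL + 1/Ccw.
1/Crs = 1/106 + 1/42 = 0.03324.
Crs = 30.084 mL/cmH2O.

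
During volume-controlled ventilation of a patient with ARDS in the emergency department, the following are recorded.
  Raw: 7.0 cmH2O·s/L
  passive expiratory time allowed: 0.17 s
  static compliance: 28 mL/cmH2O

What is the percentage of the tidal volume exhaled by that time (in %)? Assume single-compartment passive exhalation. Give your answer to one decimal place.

τ = R × C = 7.0 × 28 mL/cmH2O = 7.0 × 0.028 L/cmH2O = 0.196 s.
Passive exhalation: V(t)/V₀ = e^(−t/τ) = e^(−0.17/0.196) = 0.4201.
Fraction exhaled = 1 − 0.4201 = 0.5799 → 57.99%.

58.0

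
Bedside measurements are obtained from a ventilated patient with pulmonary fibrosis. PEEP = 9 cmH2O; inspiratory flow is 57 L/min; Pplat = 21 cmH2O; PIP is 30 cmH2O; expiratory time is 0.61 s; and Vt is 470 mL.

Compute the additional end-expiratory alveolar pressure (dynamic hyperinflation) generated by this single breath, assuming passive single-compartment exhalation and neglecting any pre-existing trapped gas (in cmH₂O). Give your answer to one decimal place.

2.3

Flow: 57 L/min ÷ 60 = 0.95 L/s.
R = (PIP − Pplat)/V̇ = (30 − 21) / 0.95 = 9.0/0.95 = 9.474 cmH2O·s/L.
C = Vt/(Pplat − PEEP) = 470.0 / (21 − 9) = 470.0/12.0 = 39.167 mL/cmH2O.
τ = R × C = 9.474 × 0.03917 L/cmH2O = 0.3711 s.
Fraction remaining = e^(−Te/τ) = e^(−0.61/0.3711) = 0.1933; trapped volume = 470.0 × 0.1933 = 90.851 mL.
Additional alveolar pressure from trapping ≈ V_trapped / C = 90.851 / 39.167 = 2.32 cmH2O.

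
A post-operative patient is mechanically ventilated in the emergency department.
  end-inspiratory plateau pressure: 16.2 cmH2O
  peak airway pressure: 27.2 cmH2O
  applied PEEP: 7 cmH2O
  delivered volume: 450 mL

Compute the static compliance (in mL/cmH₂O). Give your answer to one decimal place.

Cstat = Vt / (Pplat − PEEP) = 450 / (16.2 − 7) = 450 / 9.2 = 48.913 mL/cmH2O.

48.9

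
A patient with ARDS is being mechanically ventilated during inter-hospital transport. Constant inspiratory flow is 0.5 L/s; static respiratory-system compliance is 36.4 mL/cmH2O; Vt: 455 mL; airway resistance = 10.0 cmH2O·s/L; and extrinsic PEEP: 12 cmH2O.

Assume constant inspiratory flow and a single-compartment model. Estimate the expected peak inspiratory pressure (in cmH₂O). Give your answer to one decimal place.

Equation of motion (constant flow): PIP = Vt/C + R·V̇ + PEEP.
PIP = 455/36.4 + 10.0×0.5 + 12 = 12.5 + 5.0 + 12 = 29.5 cmH2O.

29.5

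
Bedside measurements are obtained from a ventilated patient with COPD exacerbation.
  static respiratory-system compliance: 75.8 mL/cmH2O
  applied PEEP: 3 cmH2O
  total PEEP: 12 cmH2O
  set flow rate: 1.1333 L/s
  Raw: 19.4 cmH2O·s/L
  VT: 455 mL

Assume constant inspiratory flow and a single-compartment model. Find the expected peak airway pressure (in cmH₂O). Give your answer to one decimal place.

Total PEEP = 12 cmH2O (set 3 + intrinsic 9); this is the baseline alveolar pressure.
Equation of motion (constant flow): PIP = Vt/C + R·V̇ + PEEP.
PIP = 455/75.8 + 19.4×1.1333 + 12 = 6.003 + 21.986 + 12 = 39.989 cmH2O.

40.0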